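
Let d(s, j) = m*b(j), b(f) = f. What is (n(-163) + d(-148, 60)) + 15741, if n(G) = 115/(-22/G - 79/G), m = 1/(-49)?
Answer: 78814654/4949 ≈ 15925.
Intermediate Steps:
m = -1/49 ≈ -0.020408
d(s, j) = -j/49
n(G) = -115*G/101 (n(G) = 115/((-101/G)) = 115*(-G/101) = -115*G/101)
(n(-163) + d(-148, 60)) + 15741 = (-115/101*(-163) - 1/49*60) + 15741 = (18745/101 - 60/49) + 15741 = 912445/4949 + 15741 = 78814654/4949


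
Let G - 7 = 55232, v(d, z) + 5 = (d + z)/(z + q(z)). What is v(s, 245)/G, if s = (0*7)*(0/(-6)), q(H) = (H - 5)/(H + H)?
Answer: -48140/664469931 ≈ -7.2449e-5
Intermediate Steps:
q(H) = (-5 + H)/(2*H) (q(H) = (-5 + H)/((2*H)) = (-5 + H)*(1/(2*H)) = (-5 + H)/(2*H))
s = 0 (s = 0*(0*(-⅙)) = 0*0 = 0)
v(d, z) = -5 + (d + z)/(z + (-5 + z)/(2*z))
G = 55239 (G = 7 + 55232 = 55239)
v(s, 245)/G = ((25 - 5*245 - 2*245*(-1*0 + 4*245))/(-5 + 245 + 2*245²))/55239 = ((25 - 1225 - 2*245*(0 + 980))/(-5 + 245 + 2*60025))*(1/55239) = ((25 - 1225 - 2*245*980)/(-5 + 245 + 120050))*(1/55239) = ((25 - 1225 - 480200)/120290)*(1/55239) = ((1/120290)*(-481400))*(1/55239) = -48140/12029*1/55239 = -48140/664469931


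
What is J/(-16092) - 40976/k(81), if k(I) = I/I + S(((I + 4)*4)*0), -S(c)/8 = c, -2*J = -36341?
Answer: -1318807925/32184 ≈ -40977.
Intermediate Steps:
J = 36341/2 (J = -½*(-36341) = 36341/2 ≈ 18171.)
S(c) = -8*c
k(I) = 1 (k(I) = I/I - 8*(I + 4)*4*0 = 1 - 8*(4 + I)*4*0 = 1 - 8*(16 + 4*I)*0 = 1 - 8*0 = 1 + 0 = 1)
J/(-16092) - 40976/k(81) = (36341/2)/(-16092) - 40976/1 = (36341/2)*(-1/16092) - 40976*1 = -36341/32184 - 40976 = -1318807925/32184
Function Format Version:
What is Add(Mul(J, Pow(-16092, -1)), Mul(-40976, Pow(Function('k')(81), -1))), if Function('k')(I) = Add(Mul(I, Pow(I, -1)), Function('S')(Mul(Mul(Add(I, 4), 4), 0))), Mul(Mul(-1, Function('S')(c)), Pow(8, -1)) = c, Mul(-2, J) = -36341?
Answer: Rational(-1318807925, 32184) ≈ -40977.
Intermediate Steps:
J = Rational(36341, 2) (J = Mul(Rational(-1, 2), -36341) = Rational(36341, 2) ≈ 18171.)
Function('S')(c) = Mul(-8, c)
Function('k')(I) = 1 (Function('k')(I) = Add(Mul(I, Pow(I, -1)), Mul(-8, Mul(Mul(Add(I, 4), 4), 0))) = Add(1, Mul(-8, Mul(Mul(Add(4, I), 4), 0))) = Add(1, Mul(-8, Mul(Add(16, Mul(4, I)), 0))) = Add(1, Mul(-8, 0)) = Add(1, 0) = 1)
Add(Mul(J, Pow(-16092, -1)), Mul(-40976, Pow(Function('k')(81), -1))) = Add(Mul(Rational(36341, 2), Pow(-16092, -1)), Mul(-40976, Pow(1, -1))) = Add(Mul(Rational(36341, 2), Rational(-1, 16092)), Mul(-40976, 1)) = Add(Rational(-36341, 32184), -40976) = Rational(-1318807925, 32184)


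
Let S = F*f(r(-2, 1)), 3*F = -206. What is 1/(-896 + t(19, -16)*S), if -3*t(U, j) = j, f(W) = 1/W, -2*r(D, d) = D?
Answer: -9/11360 ≈ -0.00079225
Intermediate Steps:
r(D, d) = -D/2
F = -206/3 (F = (⅓)*(-206) = -206/3 ≈ -68.667)
f(W) = 1/W
t(U, j) = -j/3
S = -206/3 (S = -206/(3*((-½*(-2)))) = -206/3/1 = -206/3*1 = -206/3 ≈ -68.667)
1/(-896 + t(19, -16)*S) = 1/(-896 - ⅓*(-16)*(-206/3)) = 1/(-896 + (16/3)*(-206/3)) = 1/(-896 - 3296/9) = 1/(-11360/9) = -9/11360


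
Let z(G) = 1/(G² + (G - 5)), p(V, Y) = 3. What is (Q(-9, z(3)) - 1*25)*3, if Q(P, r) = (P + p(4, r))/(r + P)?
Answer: -2262/31 ≈ -72.968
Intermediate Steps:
z(G) = 1/(-5 + G + G²) (z(G) = 1/(G² + (-5 + G)) = 1/(-5 + G + G²))
Q(P, r) = (3 + P)/(P + r) (Q(P, r) = (P + 3)/(r + P) = (3 + P)/(P + r))
(Q(-9, z(3)) - 1*25)*3 = ((3 - 9)/(-9 + 1/(-5 + 3 + 3²)) - 1*25)*3 = (-6/(-9 + 1/(-5 + 3 + 9)) - 25)*3 = (-6/(-9 + 1/7) - 25)*3 = (-6/(-9 + ⅐) - 25)*3 = (-6/(-62/7) - 25)*3 = (-7/62*(-6) - 25)*3 = (21/31 - 25)*3 = -754/31*3 = -2262/31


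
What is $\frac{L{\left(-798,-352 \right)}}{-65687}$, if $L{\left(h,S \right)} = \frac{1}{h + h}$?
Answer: $\frac{1}{104836452} \approx 9.5387 \cdot 10^{-9}$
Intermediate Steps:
$L{\left(h,S \right)} = \frac{1}{2 h}$
$\frac{L{\left(-798,-352 \right)}}{-65687} = \frac{\frac{1}{2} \frac{1}{-798}}{-65687} = \frac{1}{2} \left(- \frac{1}{798}\right) \left(- \frac{1}{65687}\right) = \left(- \frac{1}{1596}\right) \left(- \frac{1}{65687}\right) = \frac{1}{104836452}$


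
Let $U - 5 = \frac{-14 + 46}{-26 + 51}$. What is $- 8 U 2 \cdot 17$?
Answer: $- \frac{42704}{25} \approx -1708.2$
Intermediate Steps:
$U = \frac{157}{25}$ ($U = 5 + \frac{-14 + 46}{-26 + 51} = 5 + \frac{32}{25} = \frac{157}{25} \approx 6.28$)
$- 8 U 2 \cdot 17 = \left(-8\right) \frac{157}{25} \cdot 2 \cdot 17 = \left(- \frac{1256}{25}\right) 34 = - \frac{42704}{25}$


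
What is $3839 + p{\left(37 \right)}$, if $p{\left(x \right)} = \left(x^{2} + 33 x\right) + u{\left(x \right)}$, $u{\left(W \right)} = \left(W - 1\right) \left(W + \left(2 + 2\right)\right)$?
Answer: $7905$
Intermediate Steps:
$u{\left(W \right)} = \left(-1 + W\right) \left(4 + W\right)$ ($u{\left(W \right)} = \left(-1 + W\right) \left(W + 4\right) = \left(-1 + W\right) \left(4 + W\right)$)
$p{\left(x \right)} = -4 + 2 x^{2} + 36 x$ ($p{\left(x \right)} = \left(x^{2} + 33 x\right) + \left(-4 + x^{2} + 3 x\right) = -4 + 2 x^{2} + 36 x$)
$3839 + p{\left(37 \right)} = 3839 + \left(-4 + 2 \cdot 37^{2} + 36 \cdot 37\right) = 3839 + \left(-4 + 2 \cdot 1369 + 1332\right) = 3839 + \left(-4 + 2738 + 1332\right) = 3839 + 4066 = 7905$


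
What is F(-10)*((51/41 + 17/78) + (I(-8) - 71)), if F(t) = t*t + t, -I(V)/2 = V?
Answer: -2568225/533 ≈ -4818.4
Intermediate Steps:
I(V) = -2*V
F(t) = t + t² (F(t) = t² + t = t + t²)
F(-10)*((51/41 + 17/78) + (I(-8) - 71)) = (-10*(1 - 10))*((51/41 + 17/78) + (-2*(-8) - 71)) = (-10*(-9))*((51*(1/41) + 17*(1/78)) + (16 - 71)) = 90*((51/41 + 17/78) - 55) = 90*(4675/3198 - 55) = 90*(-171215/3198) = -2568225/533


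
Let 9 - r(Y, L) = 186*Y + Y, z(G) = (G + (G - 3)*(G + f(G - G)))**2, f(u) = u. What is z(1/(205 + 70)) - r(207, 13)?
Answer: 221330742488901/5719140625 ≈ 38700.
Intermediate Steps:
z(G) = (G + G*(-3 + G))**2 (z(G) = (G + (G - 3)*(G + (G - G)))**2 = (G + (-3 + G)*(G + 0))**2 = (G + (-3 + G)*G)**2 = (G + G*(-3 + G))**2)
r(Y, L) = 9 - 187*Y (r(Y, L) = 9 - (186*Y + Y) = 9 - 187*Y)
z(1/(205 + 70)) - r(207, 13) = (1/(205 + 70))**2*(-2 + 1/(205 + 70))**2 - (9 - 187*207) = (1/275)**2*(-2 + 1/275)**2 - (9 - 38709) = (1/275)**2*(-2 + 1/275)**2 - 1*(-38700) = (-549/275)**2/75625 + 38700 = (1/75625)*(301401/75625) + 38700 = 301401/5719140625 + 38700 = 221330742488901/5719140625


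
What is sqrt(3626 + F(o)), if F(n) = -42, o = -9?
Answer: 16*sqrt(14) ≈ 59.867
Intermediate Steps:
sqrt(3626 + F(o)) = sqrt(3626 - 42) = sqrt(3584) = 16*sqrt(14)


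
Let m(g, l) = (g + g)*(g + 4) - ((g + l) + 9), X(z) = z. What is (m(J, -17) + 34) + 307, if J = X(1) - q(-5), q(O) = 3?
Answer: 343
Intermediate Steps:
J = -2 (J = 1 - 1*3 = 1 - 3 = -2)
m(g, l) = -9 - g - l + 2*g*(4 + g) (m(g, l) = (2*g)*(4 + g) - (9 + g + l) = 2*g*(4 + g) + (-9 - g - l) = -9 - g - l + 2*g*(4 + g))
(m(J, -17) + 34) + 307 = ((-9 - 1*(-17) + 2*(-2)² + 7*(-2)) + 34) + 307 = ((-9 + 17 + 2*4 - 14) + 34) + 307 = ((-9 + 17 + 8 - 14) + 34) + 307 = (2 + 34) + 307 = 36 + 307 = 343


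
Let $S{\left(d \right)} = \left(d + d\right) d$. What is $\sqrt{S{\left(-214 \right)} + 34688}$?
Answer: $2 \sqrt{31570} \approx 355.36$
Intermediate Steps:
$S{\left(d \right)} = 2 d^{2}$ ($S{\left(d \right)} = 2 d d = 2 d^{2}$)
$\sqrt{S{\left(-214 \right)} + 34688} = \sqrt{2 \left(-214\right)^{2} + 34688} = \sqrt{2 \cdot 45796 + 34688} = \sqrt{91592 + 34688} = \sqrt{126280} = 2 \sqrt{31570}$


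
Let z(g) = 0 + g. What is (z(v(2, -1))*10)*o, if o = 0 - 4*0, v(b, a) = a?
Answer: 0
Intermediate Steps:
z(g) = g
o = 0 (o = 0 + 0 = 0)
(z(v(2, -1))*10)*o = -1*10*0 = -10*0 = 0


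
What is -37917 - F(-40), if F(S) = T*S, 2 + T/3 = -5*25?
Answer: -53157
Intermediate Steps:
T = -381 (T = -6 + 3*(-5*25) = -6 + 3*(-125) = -6 - 375 = -381)
F(S) = -381*S
-37917 - F(-40) = -37917 - (-381)*(-40) = -37917 - 1*15240 = -37917 - 15240 = -53157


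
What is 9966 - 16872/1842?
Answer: 3056750/307 ≈ 9956.8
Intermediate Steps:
9966 - 16872/1842 = 9966 - 16872*1/1842 = 9966 - 2812/307 = 3056750/307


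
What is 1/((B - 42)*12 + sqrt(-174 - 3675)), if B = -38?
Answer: -320/308483 - I*sqrt(3849)/925449 ≈ -0.0010373 - 6.7038e-5*I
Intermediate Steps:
1/((B - 42)*12 + sqrt(-174 - 3675)) = 1/((-38 - 42)*12 + sqrt(-174 - 3675)) = 1/(-80*12 + sqrt(-3849)) = 1/(-960 + I*sqrt(3849))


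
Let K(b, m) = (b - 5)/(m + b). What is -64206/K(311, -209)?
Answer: -21402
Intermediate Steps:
K(b, m) = (-5 + b)/(b + m)
-64206/K(311, -209) = -64206*(311 - 209)/(-5 + 311) = -64206/(306/102) = -64206/((1/102)*306) = -64206/3 = -64206*⅓ = -21402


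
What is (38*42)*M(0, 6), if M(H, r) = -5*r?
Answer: -47880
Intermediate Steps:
(38*42)*M(0, 6) = (38*42)*(-5*6) = 1596*(-30) = -47880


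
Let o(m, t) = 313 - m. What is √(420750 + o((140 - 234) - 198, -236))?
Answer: √421355 ≈ 649.12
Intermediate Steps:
√(420750 + o((140 - 234) - 198, -236)) = √(420750 + (313 - ((140 - 234) - 198))) = √(420750 + (313 - (-94 - 198))) = √(420750 + (313 - 1*(-292))) = √(420750 + (313 + 292)) = √(420750 + 605) = √421355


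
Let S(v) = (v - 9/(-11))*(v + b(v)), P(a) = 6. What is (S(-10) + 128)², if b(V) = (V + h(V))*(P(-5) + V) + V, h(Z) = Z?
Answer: 21641104/121 ≈ 1.7885e+5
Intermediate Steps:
b(V) = V + 2*V*(6 + V) (b(V) = (V + V)*(6 + V) + V = (2*V)*(6 + V) + V = 2*V*(6 + V) + V = V + 2*V*(6 + V))
S(v) = (9/11 + v)*(v + v*(13 + 2*v)) (S(v) = (v - 9/(-11))*(v + v*(13 + 2*v)) = (v - 9*(-1/11))*(v + v*(13 + 2*v)) = (v + 9/11)*(v + v*(13 + 2*v)) = (9/11 + v)*(v + v*(13 + 2*v)))
(S(-10) + 128)² = ((2/11)*(-10)*(63 + 11*(-10)² + 86*(-10)) + 128)² = ((2/11)*(-10)*(63 + 11*100 - 860) + 128)² = ((2/11)*(-10)*(63 + 1100 - 860) + 128)² = ((2/11)*(-10)*303 + 128)² = (-6060/11 + 128)² = (-4652/11)² = 21641104/121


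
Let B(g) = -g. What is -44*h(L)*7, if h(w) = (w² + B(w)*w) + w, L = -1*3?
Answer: 924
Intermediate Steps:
L = -3
h(w) = w (h(w) = (w² + (-w)*w) + w = (w² - w²) + w = 0 + w = w)
-44*h(L)*7 = -44*(-3)*7 = 132*7 = 924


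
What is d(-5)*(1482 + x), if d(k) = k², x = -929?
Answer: 13825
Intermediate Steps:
d(-5)*(1482 + x) = (-5)²*(1482 - 929) = 25*553 = 13825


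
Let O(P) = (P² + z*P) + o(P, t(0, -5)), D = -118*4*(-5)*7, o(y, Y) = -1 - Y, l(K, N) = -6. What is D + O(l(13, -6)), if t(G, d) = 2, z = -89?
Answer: 17087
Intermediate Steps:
D = 16520 (D = -(-2360)*7 = -118*(-140) = 16520)
O(P) = -3 + P² - 89*P (O(P) = (P² - 89*P) + (-1 - 1*2) = (P² - 89*P) + (-1 - 2) = (P² - 89*P) - 3 = -3 + P² - 89*P)
D + O(l(13, -6)) = 16520 + (-3 + (-6)² - 89*(-6)) = 16520 + (-3 + 36 + 534) = 16520 + 567 = 17087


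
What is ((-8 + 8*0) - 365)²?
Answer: 139129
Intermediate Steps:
((-8 + 8*0) - 365)² = ((-8 + 0) - 365)² = (-8 - 365)² = (-373)² = 139129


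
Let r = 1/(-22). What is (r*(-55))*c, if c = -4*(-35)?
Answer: 350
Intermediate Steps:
r = -1/22 ≈ -0.045455
c = 140
(r*(-55))*c = -1/22*(-55)*140 = (5/2)*140 = 350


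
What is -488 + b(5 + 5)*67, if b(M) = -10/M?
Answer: -555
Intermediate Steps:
b(M) = -10/M
-488 + b(5 + 5)*67 = -488 - 10/(5 + 5)*67 = -488 - 10/10*67 = -488 - 10*1/10*67 = -488 - 1*67 = -488 - 67 = -555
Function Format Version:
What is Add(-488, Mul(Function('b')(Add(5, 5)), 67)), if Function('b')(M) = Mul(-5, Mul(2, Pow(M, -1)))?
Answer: -555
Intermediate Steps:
Function('b')(M) = Mul(-10, Pow(M, -1))
Add(-488, Mul(Function('b')(Add(5, 5)), 67)) = Add(-488, Mul(Mul(-10, Pow(Add(5, 5), -1)), 67)) = Add(-488, Mul(Mul(-10, Pow(10, -1)), 67)) = Add(-488, Mul(Mul(-10, Rational(1, 10)), 67)) = Add(-488, Mul(-1, 67)) = Add(-488, -67) = -555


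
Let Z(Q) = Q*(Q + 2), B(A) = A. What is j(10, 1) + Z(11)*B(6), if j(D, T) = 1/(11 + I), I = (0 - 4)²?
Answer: 23167/27 ≈ 858.04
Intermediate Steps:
Z(Q) = Q*(2 + Q)
I = 16 (I = (-4)² = 16)
j(D, T) = 1/27 (j(D, T) = 1/(11 + 16) = 1/27)
j(10, 1) + Z(11)*B(6) = 1/27 + (11*(2 + 11))*6 = 1/27 + (11*13)*6 = 1/27 + 143*6 = 1/27 + 858 = 23167/27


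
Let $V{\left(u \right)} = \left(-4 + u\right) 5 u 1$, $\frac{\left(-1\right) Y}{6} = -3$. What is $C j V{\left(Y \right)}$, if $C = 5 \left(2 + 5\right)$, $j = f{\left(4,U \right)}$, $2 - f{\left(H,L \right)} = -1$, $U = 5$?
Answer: $132300$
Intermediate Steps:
$f{\left(H,L \right)} = 3$ ($f{\left(H,L \right)} = 2 - -1 = 2 + 1 = 3$)
$j = 3$
$Y = 18$ ($Y = \left(-6\right) \left(-3\right) = 18$)
$C = 35$ ($C = 5 \cdot 7 = 35$)
$V{\left(u \right)} = 5 u \left(-4 + u\right)$ ($V{\left(u \right)} = \left(-4 + u\right) 5 u = 5 u \left(-4 + u\right)$)
$C j V{\left(Y \right)} = 35 \cdot 3 \cdot 5 \cdot 18 \left(-4 + 18\right) = 105 \cdot 5 \cdot 18 \cdot 14 = 105 \cdot 1260 = 132300$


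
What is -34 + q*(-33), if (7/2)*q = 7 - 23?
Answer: 818/7 ≈ 116.86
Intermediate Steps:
q = -32/7 (q = 2*(7 - 23)/7 = (2/7)*(-16) = -32/7 ≈ -4.5714)
-34 + q*(-33) = -34 - 32/7*(-33) = -34 + 1056/7 = 818/7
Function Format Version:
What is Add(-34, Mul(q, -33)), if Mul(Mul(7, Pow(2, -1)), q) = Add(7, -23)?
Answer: Rational(818, 7) ≈ 116.86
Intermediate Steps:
q = Rational(-32, 7) (q = Mul(Rational(2, 7), Add(7, -23)) = Mul(Rational(2, 7), -16) = Rational(-32, 7) ≈ -4.5714)
Add(-34, Mul(q, -33)) = Add(-34, Mul(Rational(-32, 7), -33)) = Add(-34, Rational(1056, 7)) = Rational(818, 7)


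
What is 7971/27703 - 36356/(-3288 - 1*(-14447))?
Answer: -918221879/309137777 ≈ -2.9703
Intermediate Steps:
7971/27703 - 36356/(-3288 - 1*(-14447)) = 7971*(1/27703) - 36356/(-3288 + 14447) = 7971/27703 - 36356/11159 = -918221879/309137777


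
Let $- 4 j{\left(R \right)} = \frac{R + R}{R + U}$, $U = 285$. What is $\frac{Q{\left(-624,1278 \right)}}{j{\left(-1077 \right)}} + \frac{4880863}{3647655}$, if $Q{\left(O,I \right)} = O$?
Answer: $\frac{1203552417977}{1309508145} \approx 919.09$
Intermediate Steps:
$j{\left(R \right)} = - \frac{R}{2 \left(285 + R\right)}$ ($j{\left(R \right)} = - \frac{\left(R + R\right) \frac{1}{R + 285}}{4} = - \frac{2 R \frac{1}{285 + R}}{4} = - \frac{R}{2 \left(285 + R\right)}$)
$\frac{Q{\left(-624,1278 \right)}}{j{\left(-1077 \right)}} + \frac{4880863}{3647655} = - \frac{624}{\left(-1\right) \left(-1077\right) \frac{1}{570 + 2 \left(-1077\right)}} + \frac{4880863}{3647655} = - \frac{624}{\left(-1\right) \left(-1077\right) \frac{1}{570 - 2154}} + 4880863 \cdot \frac{1}{3647655} = - \frac{624}{\left(-1\right) \left(-1077\right) \frac{1}{-1584}} + \frac{4880863}{3647655} = - \frac{624}{\left(-1\right) \left(-1077\right) \left(- \frac{1}{1584}\right)} + \frac{4880863}{3647655} = - \frac{624}{- \frac{359}{528}} + \frac{4880863}{3647655} = \left(-624\right) \left(- \frac{528}{359}\right) + \frac{4880863}{3647655} = \frac{329472}{359} + \frac{4880863}{3647655} = \frac{1203552417977}{1309508145}$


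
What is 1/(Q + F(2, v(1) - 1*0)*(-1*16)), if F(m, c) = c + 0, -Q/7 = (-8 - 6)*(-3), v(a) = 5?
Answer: -1/374 ≈ -0.0026738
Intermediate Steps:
Q = -294 (Q = -7*(-8 - 6)*(-3) = -(-98)*(-3) = -7*42 = -294)
F(m, c) = c
1/(Q + F(2, v(1) - 1*0)*(-1*16)) = 1/(-294 + (5 - 1*0)*(-1*16)) = 1/(-294 + (5 + 0)*(-16)) = 1/(-294 + 5*(-16)) = 1/(-294 - 80) = 1/(-374) = -1/374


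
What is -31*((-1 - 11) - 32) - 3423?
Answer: -2059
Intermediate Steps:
-31*((-1 - 11) - 32) - 3423 = -31*(-12 - 32) - 3423 = -31*(-44) - 3423 = 1364 - 3423 = -2059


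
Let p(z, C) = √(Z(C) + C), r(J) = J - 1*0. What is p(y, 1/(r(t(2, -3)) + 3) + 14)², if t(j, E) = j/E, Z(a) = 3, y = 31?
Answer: 122/7 ≈ 17.429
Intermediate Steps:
r(J) = J (r(J) = J + 0 = J)
p(z, C) = √(3 + C)
p(y, 1/(r(t(2, -3)) + 3) + 14)² = (√(3 + (1/(2/(-3) + 3) + 14)))² = (√(3 + (1/(2*(-⅓) + 3) + 14)))² = (√(3 + (1/(-⅔ + 3) + 14)))² = (√(3 + (1/(7/3) + 14)))² = (√(3 + (3/7 + 14)))² = (√(3 + 101/7))² = (√(122/7))² = (√854/7)² = 122/7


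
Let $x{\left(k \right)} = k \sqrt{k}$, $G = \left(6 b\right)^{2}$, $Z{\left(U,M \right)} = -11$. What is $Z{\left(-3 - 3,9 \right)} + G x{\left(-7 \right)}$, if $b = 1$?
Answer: $-11 - 252 i \sqrt{7} \approx -11.0 - 666.73 i$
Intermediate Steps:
$G = 36$ ($G = \left(6 \cdot 1\right)^{2} = 6^{2} = 36$)
$x{\left(k \right)} = k^{\frac{3}{2}}$
$Z{\left(-3 - 3,9 \right)} + G x{\left(-7 \right)} = -11 + 36 \left(-7\right)^{\frac{3}{2}} = -11 + 36 \left(- 7 i \sqrt{7}\right) = -11 - 252 i \sqrt{7}$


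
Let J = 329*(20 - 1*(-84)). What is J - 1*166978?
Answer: -132762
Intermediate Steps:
J = 34216 (J = 329*(20 + 84) = 329*104 = 34216)
J - 1*166978 = 34216 - 1*166978 = 34216 - 166978 = -132762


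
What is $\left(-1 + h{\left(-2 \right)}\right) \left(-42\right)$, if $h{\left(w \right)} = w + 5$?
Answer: $-84$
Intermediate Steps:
$h{\left(w \right)} = 5 + w$
$\left(-1 + h{\left(-2 \right)}\right) \left(-42\right) = \left(-1 + \left(5 - 2\right)\right) \left(-42\right) = \left(-1 + 3\right) \left(-42\right) = 2 \left(-42\right) = -84$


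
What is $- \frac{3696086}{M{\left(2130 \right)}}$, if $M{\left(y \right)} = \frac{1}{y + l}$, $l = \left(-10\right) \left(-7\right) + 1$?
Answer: $-8135085286$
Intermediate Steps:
$l = 71$ ($l = 70 + 1 = 71$)
$M{\left(y \right)} = \frac{1}{71 + y}$ ($M{\left(y \right)} = \frac{1}{y + 71} = \frac{1}{71 + y}$)
$- \frac{3696086}{M{\left(2130 \right)}} = - \frac{3696086}{\frac{1}{71 + 2130}} = - \frac{3696086}{\frac{1}{2201}} = - 3696086 \frac{1}{\frac{1}{2201}} = \left(-3696086\right) 2201 = -8135085286$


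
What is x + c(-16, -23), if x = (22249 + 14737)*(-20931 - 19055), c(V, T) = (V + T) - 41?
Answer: -1478922276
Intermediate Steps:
c(V, T) = -41 + T + V (c(V, T) = (T + V) - 41 = -41 + T + V)
x = -1478922196 (x = 36986*(-39986) = -1478922196)
x + c(-16, -23) = -1478922196 + (-41 - 23 - 16) = -1478922196 - 80 = -1478922276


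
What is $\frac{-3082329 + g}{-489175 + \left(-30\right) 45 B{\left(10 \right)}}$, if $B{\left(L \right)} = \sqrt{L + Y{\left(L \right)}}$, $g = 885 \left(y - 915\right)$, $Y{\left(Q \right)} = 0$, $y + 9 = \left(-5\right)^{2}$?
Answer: $\frac{75879730248}{9570958225} - \frac{209408976 \sqrt{10}}{9570958225} \approx 7.8589$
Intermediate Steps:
$y = 16$ ($y = -9 + \left(-5\right)^{2} = -9 + 25 = 16$)
$g = -795615$ ($g = 885 \left(16 - 915\right) = 885 \left(-899\right) = -795615$)
$B{\left(L \right)} = \sqrt{L}$ ($B{\left(L \right)} = \sqrt{L + 0} = \sqrt{L}$)
$\frac{-3082329 + g}{-489175 + \left(-30\right) 45 B{\left(10 \right)}} = \frac{-3082329 - 795615}{-489175 + \left(-30\right) 45 \sqrt{10}} = - \frac{3877944}{-489175 - 1350 \sqrt{10}}$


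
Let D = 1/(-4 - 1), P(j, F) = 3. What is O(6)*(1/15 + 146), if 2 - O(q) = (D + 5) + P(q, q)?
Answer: -63539/75 ≈ -847.19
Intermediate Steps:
D = -⅕ (D = 1/(-5) = -⅕ ≈ -0.20000)
O(q) = -29/5 (O(q) = 2 - ((-⅕ + 5) + 3) = 2 - (24/5 + 3) = 2 - 1*39/5 = 2 - 39/5 = -29/5)
O(6)*(1/15 + 146) = -29*(1/15 + 146)/5 = -29/5*2191/15 = -63539/75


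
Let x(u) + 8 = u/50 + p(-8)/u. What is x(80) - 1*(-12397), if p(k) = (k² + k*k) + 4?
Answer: 49569/4 ≈ 12392.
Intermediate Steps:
p(k) = 4 + 2*k² (p(k) = (k² + k²) + 4 = 2*k² + 4 = 4 + 2*k²)
x(u) = -8 + 132/u + u/50 (x(u) = -8 + (u/50 + (4 + 2*(-8)²)/u) = -8 + (u*(1/50) + (4 + 2*64)/u) = -8 + (u/50 + (4 + 128)/u) = -8 + (u/50 + 132/u) = -8 + (132/u + u/50) = -8 + 132/u + u/50)
x(80) - 1*(-12397) = (-8 + 132/80 + (1/50)*80) - 1*(-12397) = (-8 + 132*(1/80) + 8/5) + 12397 = (-8 + 33/20 + 8/5) + 12397 = -19/4 + 12397 = 49569/4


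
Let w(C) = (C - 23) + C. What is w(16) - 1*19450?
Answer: -19441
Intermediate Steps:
w(C) = -23 + 2*C (w(C) = (-23 + C) + C = -23 + 2*C)
w(16) - 1*19450 = (-23 + 2*16) - 1*19450 = (-23 + 32) - 19450 = 9 - 19450 = -19441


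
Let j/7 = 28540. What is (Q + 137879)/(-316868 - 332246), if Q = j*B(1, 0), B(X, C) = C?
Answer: -137879/649114 ≈ -0.21241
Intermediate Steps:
j = 199780 (j = 7*28540 = 199780)
Q = 0 (Q = 199780*0 = 0)
(Q + 137879)/(-316868 - 332246) = (0 + 137879)/(-316868 - 332246) = 137879/(-649114) = 137879*(-1/649114) = -137879/649114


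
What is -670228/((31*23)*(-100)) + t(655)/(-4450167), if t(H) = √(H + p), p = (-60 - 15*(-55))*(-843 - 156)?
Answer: 167557/17825 - 2*I*√190895/4450167 ≈ 9.4001 - 0.00019636*I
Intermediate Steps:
p = -764235 (p = (-60 + 825)*(-999) = 765*(-999) = -764235)
t(H) = √(-764235 + H) (t(H) = √(H - 764235) = √(-764235 + H))
-670228/((31*23)*(-100)) + t(655)/(-4450167) = -670228/((31*23)*(-100)) + √(-764235 + 655)/(-4450167) = -670228/(713*(-100)) + √(-763580)*(-1/4450167) = -670228/(-71300) + (2*I*√190895)*(-1/4450167) = -670228*(-1/71300) - 2*I*√190895/4450167 = 167557/17825 - 2*I*√190895/4450167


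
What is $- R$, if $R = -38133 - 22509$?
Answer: $60642$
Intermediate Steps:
$R = -60642$ ($R = -38133 - 22509 = -60642$)
$- R = \left(-1\right) \left(-60642\right) = 60642$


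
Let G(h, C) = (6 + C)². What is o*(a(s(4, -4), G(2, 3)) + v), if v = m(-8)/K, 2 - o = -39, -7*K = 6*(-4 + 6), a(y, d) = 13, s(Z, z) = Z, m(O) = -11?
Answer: 9553/12 ≈ 796.08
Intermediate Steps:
K = -12/7 (K = -6*(-4 + 6)/7 = -6*2/7 = -⅐*12 = -12/7 ≈ -1.7143)
o = 41 (o = 2 - 1*(-39) = 2 + 39 = 41)
v = 77/12 (v = -11/(-12/7) = -11*(-7/12) = 77/12 ≈ 6.4167)
o*(a(s(4, -4), G(2, 3)) + v) = 41*(13 + 77/12) = 41*(233/12) = 9553/12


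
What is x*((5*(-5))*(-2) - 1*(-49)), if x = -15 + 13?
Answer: -198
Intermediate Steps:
x = -2
x*((5*(-5))*(-2) - 1*(-49)) = -2*((5*(-5))*(-2) - 1*(-49)) = -2*(-25*(-2) + 49) = -2*(50 + 49) = -2*99 = -198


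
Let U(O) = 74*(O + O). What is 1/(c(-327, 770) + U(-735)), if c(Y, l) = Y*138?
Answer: -1/153906 ≈ -6.4975e-6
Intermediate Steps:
c(Y, l) = 138*Y
U(O) = 148*O (U(O) = 74*(2*O) = 148*O)
1/(c(-327, 770) + U(-735)) = 1/(138*(-327) + 148*(-735)) = 1/(-45126 - 108780) = 1/(-153906) = -1/153906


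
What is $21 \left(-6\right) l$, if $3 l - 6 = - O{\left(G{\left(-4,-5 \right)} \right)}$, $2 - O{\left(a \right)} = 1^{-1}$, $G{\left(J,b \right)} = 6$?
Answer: $-210$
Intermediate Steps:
$O{\left(a \right)} = 1$ ($O{\left(a \right)} = 2 - 1^{-1} = 2 - 1 = 1$)
$l = \frac{5}{3}$ ($l = 2 + \frac{\left(-1\right) 1}{3} = 2 + \frac{1}{3} \left(-1\right) = 2 - \frac{1}{3} = \frac{5}{3} \approx 1.6667$)
$21 \left(-6\right) l = 21 \left(-6\right) \frac{5}{3} = \left(-126\right) \frac{5}{3} = -210$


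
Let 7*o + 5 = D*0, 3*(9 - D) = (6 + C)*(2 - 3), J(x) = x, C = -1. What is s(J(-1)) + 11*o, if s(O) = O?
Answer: -62/7 ≈ -8.8571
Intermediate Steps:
D = 32/3 (D = 9 - (6 - 1)*(2 - 3)/3 = 9 - 5*(-1)/3 = 9 - 1/3*(-5) = 9 + 5/3 = 32/3 ≈ 10.667)
o = -5/7 (o = -5/7 + ((32/3)*0)/7 = -5/7 + (1/7)*0 = -5/7 + 0 = -5/7 ≈ -0.71429)
s(J(-1)) + 11*o = -1 + 11*(-5/7) = -1 - 55/7 = -62/7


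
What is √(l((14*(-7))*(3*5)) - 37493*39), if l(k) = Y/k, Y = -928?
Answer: I*√16121045715/105 ≈ 1209.2*I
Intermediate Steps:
l(k) = -928/k
√(l((14*(-7))*(3*5)) - 37493*39) = √(-928/((14*(-7))*(3*5)) - 37493*39) = √(-928/((-98*15)) - 1462227) = √(-928/(-1470) - 1462227) = √(-928*(-1/1470) - 1462227) = √(464/735 - 1462227) = √(-1074736381/735) = I*√16121045715/105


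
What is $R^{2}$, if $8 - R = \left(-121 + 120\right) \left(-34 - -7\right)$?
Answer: $361$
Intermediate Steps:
$R = -19$ ($R = 8 - \left(-121 + 120\right) \left(-34 - -7\right) = 8 - - (-34 + 7) = 8 - \left(-1\right) \left(-27\right) = 8 - 27 = -19$)
$R^{2} = \left(-19\right)^{2} = 361$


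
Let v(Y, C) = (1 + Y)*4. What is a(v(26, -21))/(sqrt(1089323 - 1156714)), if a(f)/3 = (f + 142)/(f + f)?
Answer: -125*I*sqrt(67391)/2426076 ≈ -0.013375*I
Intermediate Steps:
v(Y, C) = 4 + 4*Y
a(f) = 3*(142 + f)/(2*f) (a(f) = 3*((f + 142)/(f + f)) = 3*((142 + f)/((2*f))) = 3*((142 + f)*(1/(2*f))) = 3*((142 + f)/(2*f)) = 3*(142 + f)/(2*f))
a(v(26, -21))/(sqrt(1089323 - 1156714)) = (3/2 + 213/(4 + 4*26))/(sqrt(1089323 - 1156714)) = (3/2 + 213/(4 + 104))/(sqrt(-67391)) = (3/2 + 213/108)/((I*sqrt(67391))) = (3/2 + 213*(1/108))*(-I*sqrt(67391)/67391) = (3/2 + 71/36)*(-I*sqrt(67391)/67391) = 125*(-I*sqrt(67391)/67391)/36 = -125*I*sqrt(67391)/2426076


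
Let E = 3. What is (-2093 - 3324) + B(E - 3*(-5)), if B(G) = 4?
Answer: -5413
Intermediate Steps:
(-2093 - 3324) + B(E - 3*(-5)) = (-2093 - 3324) + 4 = -5417 + 4 = -5413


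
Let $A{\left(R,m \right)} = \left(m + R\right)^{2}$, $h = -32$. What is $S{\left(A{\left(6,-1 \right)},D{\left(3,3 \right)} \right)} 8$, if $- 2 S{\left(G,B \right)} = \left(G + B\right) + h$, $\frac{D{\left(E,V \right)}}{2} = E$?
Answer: $4$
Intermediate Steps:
$D{\left(E,V \right)} = 2 E$
$A{\left(R,m \right)} = \left(R + m\right)^{2}$
$S{\left(G,B \right)} = 16 - \frac{B}{2} - \frac{G}{2}$ ($S{\left(G,B \right)} = - \frac{\left(G + B\right) - 32}{2} = - \frac{\left(B + G\right) - 32}{2} = - \frac{-32 + B + G}{2} = 16 - \frac{B}{2} - \frac{G}{2}$)
$S{\left(A{\left(6,-1 \right)},D{\left(3,3 \right)} \right)} 8 = \left(16 - \frac{2 \cdot 3}{2} - \frac{\left(6 - 1\right)^{2}}{2}\right) 8 = \left(16 - 3 - \frac{5^{2}}{2}\right) 8 = \left(16 - 3 - \frac{25}{2}\right) 8 = \frac{1}{2} \cdot 8 = 4$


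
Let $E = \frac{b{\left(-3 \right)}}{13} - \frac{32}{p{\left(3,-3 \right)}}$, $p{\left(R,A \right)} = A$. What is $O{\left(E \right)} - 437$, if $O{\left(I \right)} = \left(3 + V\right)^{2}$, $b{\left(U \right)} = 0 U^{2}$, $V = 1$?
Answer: $-421$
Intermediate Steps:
$b{\left(U \right)} = 0$
$E = \frac{32}{3}$ ($E = \frac{0}{13} - \frac{32}{-3} = 0 \cdot \frac{1}{13} - - \frac{32}{3} = 0 + \frac{32}{3} = \frac{32}{3} \approx 10.667$)
$O{\left(I \right)} = 16$ ($O{\left(I \right)} = \left(3 + 1\right)^{2} = 4^{2} = 16$)
$O{\left(E \right)} - 437 = 16 - 437 = -421$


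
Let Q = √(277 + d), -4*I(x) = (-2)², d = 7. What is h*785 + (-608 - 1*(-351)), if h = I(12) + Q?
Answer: -1042 + 1570*√71 ≈ 12187.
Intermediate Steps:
I(x) = -1 (I(x) = -¼*(-2)² = -¼*4 = -1)
Q = 2*√71 (Q = √(277 + 7) = √284 = 2*√71 ≈ 16.852)
h = -1 + 2*√71 ≈ 15.852
h*785 + (-608 - 1*(-351)) = (-1 + 2*√71)*785 + (-608 - 1*(-351)) = (-785 + 1570*√71) + (-608 + 351) = (-785 + 1570*√71) - 257 = -1042 + 1570*√71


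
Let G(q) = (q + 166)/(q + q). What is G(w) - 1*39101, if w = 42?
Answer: -821069/21 ≈ -39099.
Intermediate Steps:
G(q) = (166 + q)/(2*q) (G(q) = (166 + q)/((2*q)) = (166 + q)*(1/(2*q)) = (166 + q)/(2*q))
G(w) - 1*39101 = (½)*(166 + 42)/42 - 1*39101 = (½)*(1/42)*208 - 39101 = 52/21 - 39101 = -821069/21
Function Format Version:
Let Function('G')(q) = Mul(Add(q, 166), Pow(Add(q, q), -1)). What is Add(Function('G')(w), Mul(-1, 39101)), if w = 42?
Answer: Rational(-821069, 21) ≈ -39099.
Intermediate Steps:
Function('G')(q) = Mul(Rational(1, 2), Pow(q, -1), Add(166, q)) (Function('G')(q) = Mul(Add(166, q), Pow(Mul(2, q), -1)) = Mul(Add(166, q), Mul(Rational(1, 2), Pow(q, -1))) = Mul(Rational(1, 2), Pow(q, -1), Add(166, q)))
Add(Function('G')(w), Mul(-1, 39101)) = Add(Mul(Rational(1, 2), Pow(42, -1), Add(166, 42)), Mul(-1, 39101)) = Add(Mul(Rational(1, 2), Rational(1, 42), 208), -39101) = Add(Rational(52, 21), -39101) = Rational(-821069, 21)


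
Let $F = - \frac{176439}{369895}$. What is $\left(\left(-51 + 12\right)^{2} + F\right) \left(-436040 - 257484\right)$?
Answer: $- \frac{390061377548544}{369895} \approx -1.0545 \cdot 10^{9}$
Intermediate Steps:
$F = - \frac{176439}{369895}$ ($F = \left(-176439\right) \frac{1}{369895} = - \frac{176439}{369895} \approx -0.477$)
$\left(\left(-51 + 12\right)^{2} + F\right) \left(-436040 - 257484\right) = \left(\left(-51 + 12\right)^{2} - \frac{176439}{369895}\right) \left(-436040 - 257484\right) = \left(\left(-39\right)^{2} - \frac{176439}{369895}\right) \left(-693524\right) = \left(1521 - \frac{176439}{369895}\right) \left(-693524\right) = \frac{562433856}{369895} \left(-693524\right) = - \frac{390061377548544}{369895}$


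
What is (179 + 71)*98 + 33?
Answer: 24533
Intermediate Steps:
(179 + 71)*98 + 33 = 250*98 + 33 = 24500 + 33 = 24533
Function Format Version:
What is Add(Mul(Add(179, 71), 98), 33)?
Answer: 24533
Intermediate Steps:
Add(Mul(Add(179, 71), 98), 33) = Add(Mul(250, 98), 33) = Add(24500, 33) = 24533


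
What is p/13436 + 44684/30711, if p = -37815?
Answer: -560962241/412632996 ≈ -1.3595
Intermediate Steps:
p/13436 + 44684/30711 = -37815/13436 + 44684/30711 = -560962241/412632996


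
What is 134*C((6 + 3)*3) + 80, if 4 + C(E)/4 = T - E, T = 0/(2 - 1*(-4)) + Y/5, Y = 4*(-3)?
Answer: -89112/5 ≈ -17822.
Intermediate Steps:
Y = -12
T = -12/5 (T = 0/(2 - 1*(-4)) - 12/5 = 0/(2 + 4) - 12*1/5 = 0/6 - 12/5 = 0*(1/6) - 12/5 = 0 - 12/5 = -12/5 ≈ -2.4000)
C(E) = -128/5 - 4*E (C(E) = -16 + 4*(-12/5 - E) = -16 + (-48/5 - 4*E) = -128/5 - 4*E)
134*C((6 + 3)*3) + 80 = 134*(-128/5 - 4*(6 + 3)*3) + 80 = 134*(-128/5 - 36*3) + 80 = 134*(-128/5 - 4*27) + 80 = 134*(-128/5 - 108) + 80 = 134*(-668/5) + 80 = -89512/5 + 80 = -89112/5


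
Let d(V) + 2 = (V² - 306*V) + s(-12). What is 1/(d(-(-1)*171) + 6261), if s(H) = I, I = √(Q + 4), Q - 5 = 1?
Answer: -8413/141557133 - √10/283114266 ≈ -5.9443e-5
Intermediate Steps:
Q = 6 (Q = 5 + 1 = 6)
I = √10 (I = √(6 + 4) = √10 ≈ 3.1623)
s(H) = √10
d(V) = -2 + √10 + V² - 306*V (d(V) = -2 + ((V² - 306*V) + √10) = -2 + (√10 + V² - 306*V) = -2 + √10 + V² - 306*V)
1/(d(-(-1)*171) + 6261) = 1/((-2 + √10 + (-(-1)*171)² - (-306)*(-1*171)) + 6261) = 1/((-2 + √10 + (-1*(-171))² - (-306)*(-171)) + 6261) = 1/((-2 + √10 + 171² - 306*171) + 6261) = 1/((-2 + √10 + 29241 - 52326) + 6261) = 1/((-23087 + √10) + 6261) = 1/(-16826 + √10)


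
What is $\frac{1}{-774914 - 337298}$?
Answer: $- \frac{1}{1112212} \approx -8.9911 \cdot 10^{-7}$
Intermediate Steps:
$\frac{1}{-774914 - 337298} = \frac{1}{-1112212} = - \frac{1}{1112212}$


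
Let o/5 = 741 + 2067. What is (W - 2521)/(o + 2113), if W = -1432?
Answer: -3953/16153 ≈ -0.24472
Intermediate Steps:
o = 14040 (o = 5*(741 + 2067) = 5*2808 = 14040)
(W - 2521)/(o + 2113) = (-1432 - 2521)/(14040 + 2113) = -3953/16153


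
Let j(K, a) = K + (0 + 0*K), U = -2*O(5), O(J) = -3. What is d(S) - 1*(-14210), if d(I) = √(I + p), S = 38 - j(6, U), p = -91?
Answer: 14210 + I*√59 ≈ 14210.0 + 7.6811*I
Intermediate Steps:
U = 6 (U = -2*(-3) = 6)
j(K, a) = K (j(K, a) = K + (0 + 0) = K + 0 = K)
S = 32 (S = 38 - 1*6 = 38 - 6 = 32)
d(I) = √(-91 + I) (d(I) = √(I - 91) = √(-91 + I))
d(S) - 1*(-14210) = √(-91 + 32) - 1*(-14210) = √(-59) + 14210 = I*√59 + 14210 = 14210 + I*√59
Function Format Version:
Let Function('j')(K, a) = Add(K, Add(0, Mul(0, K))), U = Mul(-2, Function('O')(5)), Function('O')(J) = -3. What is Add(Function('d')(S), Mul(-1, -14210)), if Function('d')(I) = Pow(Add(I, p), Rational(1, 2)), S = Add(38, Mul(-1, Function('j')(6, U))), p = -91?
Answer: Add(14210, Mul(I, Pow(59, Rational(1, 2)))) ≈ Add(14210., Mul(7.6811, I))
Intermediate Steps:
U = 6 (U = Mul(-2, -3) = 6)
Function('j')(K, a) = K (Function('j')(K, a) = Add(K, Add(0, 0)) = Add(K, 0) = K)
S = 32 (S = Add(38, Mul(-1, 6)) = Add(38, -6) = 32)
Function('d')(I) = Pow(Add(-91, I), Rational(1, 2)) (Function('d')(I) = Pow(Add(I, -91), Rational(1, 2)) = Pow(Add(-91, I), Rational(1, 2)))
Add(Function('d')(S), Mul(-1, -14210)) = Add(Pow(Add(-91, 32), Rational(1, 2)), Mul(-1, -14210)) = Add(Pow(-59, Rational(1, 2)), 14210) = Add(Mul(I, Pow(59, Rational(1, 2))), 14210) = Add(14210, Mul(I, Pow(59, Rational(1, 2))))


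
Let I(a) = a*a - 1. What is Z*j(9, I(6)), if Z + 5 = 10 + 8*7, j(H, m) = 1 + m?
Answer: 2196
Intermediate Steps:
I(a) = -1 + a**2 (I(a) = a**2 - 1 = -1 + a**2)
Z = 61 (Z = -5 + (10 + 8*7) = -5 + (10 + 56) = -5 + 66 = 61)
Z*j(9, I(6)) = 61*(1 + (-1 + 6**2)) = 61*(1 + (-1 + 36)) = 61*(1 + 35) = 61*36 = 2196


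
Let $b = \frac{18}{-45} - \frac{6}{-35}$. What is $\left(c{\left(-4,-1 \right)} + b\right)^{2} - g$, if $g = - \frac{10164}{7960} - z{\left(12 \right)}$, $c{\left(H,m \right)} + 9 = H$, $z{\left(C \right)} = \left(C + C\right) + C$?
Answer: $\frac{103493207}{487550} \approx 212.27$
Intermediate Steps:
$z{\left(C \right)} = 3 C$ ($z{\left(C \right)} = 2 C + C = 3 C$)
$c{\left(H,m \right)} = -9 + H$
$b = - \frac{8}{35}$ ($b = 18 \left(- \frac{1}{45}\right) - - \frac{6}{35} = - \frac{2}{5} + \frac{6}{35} = - \frac{8}{35} \approx -0.22857$)
$g = - \frac{74181}{1990}$ ($g = - \frac{10164}{7960} - 3 \cdot 12 = \left(-10164\right) \frac{1}{7960} - 36 = - \frac{2541}{1990} - 36 = - \frac{74181}{1990} \approx -37.277$)
$\left(c{\left(-4,-1 \right)} + b\right)^{2} - g = \left(\left(-9 - 4\right) - \frac{8}{35}\right)^{2} - - \frac{74181}{1990} = \left(-13 - \frac{8}{35}\right)^{2} + \frac{74181}{1990} = \left(- \frac{463}{35}\right)^{2} + \frac{74181}{1990} = \frac{214369}{1225} + \frac{74181}{1990} = \frac{103493207}{487550}$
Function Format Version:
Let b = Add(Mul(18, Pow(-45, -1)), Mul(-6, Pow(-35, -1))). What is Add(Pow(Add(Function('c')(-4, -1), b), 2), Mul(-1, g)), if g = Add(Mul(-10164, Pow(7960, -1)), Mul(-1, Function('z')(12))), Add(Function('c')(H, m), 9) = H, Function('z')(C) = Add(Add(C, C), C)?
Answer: Rational(103493207, 487550) ≈ 212.27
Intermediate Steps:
Function('z')(C) = Mul(3, C) (Function('z')(C) = Add(Mul(2, C), C) = Mul(3, C))
Function('c')(H, m) = Add(-9, H)
b = Rational(-8, 35) (b = Add(Mul(18, Rational(-1, 45)), Mul(-6, Rational(-1, 35))) = Add(Rational(-2, 5), Rational(6, 35)) = Rational(-8, 35) ≈ -0.22857)
g = Rational(-74181, 1990) (g = Add(Mul(-10164, Pow(7960, -1)), Mul(-1, Mul(3, 12))) = Add(Mul(-10164, Rational(1, 7960)), Mul(-1, 36)) = Add(Rational(-2541, 1990), -36) = Rational(-74181, 1990) ≈ -37.277)
Add(Pow(Add(Function('c')(-4, -1), b), 2), Mul(-1, g)) = Add(Pow(Add(Add(-9, -4), Rational(-8, 35)), 2), Mul(-1, Rational(-74181, 1990))) = Add(Pow(Add(-13, Rational(-8, 35)), 2), Rational(74181, 1990)) = Add(Pow(Rational(-463, 35), 2), Rational(74181, 1990)) = Add(Rational(214369, 1225), Rational(74181, 1990)) = Rational(103493207, 487550)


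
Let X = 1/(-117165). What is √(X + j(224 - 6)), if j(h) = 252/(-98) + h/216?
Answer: I*√37828998992085/4920930 ≈ 1.2499*I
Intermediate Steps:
j(h) = -18/7 + h/216 (j(h) = 252*(-1/98) + h*(1/216) = -18/7 + h/216)
X = -1/117165 ≈ -8.5350e-6
√(X + j(224 - 6)) = √(-1/117165 + (-18/7 + (224 - 6)/216)) = √(-1/117165 + (-18/7 + (1/216)*218)) = √(-1/117165 + (-18/7 + 109/108)) = √(-1/117165 - 1181/756) = √(-46124207/29525580) = I*√37828998992085/4920930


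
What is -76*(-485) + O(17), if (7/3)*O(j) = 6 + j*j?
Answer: 258905/7 ≈ 36986.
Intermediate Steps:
O(j) = 18/7 + 3*j²/7 (O(j) = 3*(6 + j*j)/7 = 3*(6 + j²)/7 = 18/7 + 3*j²/7)
-76*(-485) + O(17) = -76*(-485) + (18/7 + (3/7)*17²) = 36860 + (18/7 + (3/7)*289) = 36860 + (18/7 + 867/7) = 36860 + 885/7 = 258905/7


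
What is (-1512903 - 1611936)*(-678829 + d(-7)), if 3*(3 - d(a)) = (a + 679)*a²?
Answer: 2155520191878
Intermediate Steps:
d(a) = 3 - a²*(679 + a)/3 (d(a) = 3 - (a + 679)*a²/3 = 3 - (679 + a)*a²/3 = 3 - a²*(679 + a)/3)
(-1512903 - 1611936)*(-678829 + d(-7)) = (-1512903 - 1611936)*(-678829 + (3 - 679/3*(-7)² - ⅓*(-7)³)) = -3124839*(-678829 + (3 - 679/3*49 - ⅓*(-343))) = -3124839*(-678829 + (3 - 33271/3 + 343/3)) = -3124839*(-678829 - 10973) = -3124839*(-689802) = 2155520191878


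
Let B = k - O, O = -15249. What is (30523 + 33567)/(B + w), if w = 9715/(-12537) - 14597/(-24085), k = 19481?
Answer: 9676104554025/5243399553832 ≈ 1.8454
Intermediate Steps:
w = -50983186/301953645 (w = 9715*(-1/12537) - 14597*(-1/24085) = -9715/12537 + 14597/24085 = -50983186/301953645 ≈ -0.16884)
B = 34730 (B = 19481 - 1*(-15249) = 19481 + 15249 = 34730)
(30523 + 33567)/(B + w) = (30523 + 33567)/(34730 - 50983186/301953645) = 64090/(10486799107664/301953645) = 64090*(301953645/10486799107664) = 9676104554025/5243399553832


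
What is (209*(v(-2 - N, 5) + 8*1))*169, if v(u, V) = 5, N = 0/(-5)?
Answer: 459173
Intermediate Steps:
N = 0 (N = 0*(-1/5) = 0)
(209*(v(-2 - N, 5) + 8*1))*169 = (209*(5 + 8*1))*169 = (209*(5 + 8))*169 = (209*13)*169 = 2717*169 = 459173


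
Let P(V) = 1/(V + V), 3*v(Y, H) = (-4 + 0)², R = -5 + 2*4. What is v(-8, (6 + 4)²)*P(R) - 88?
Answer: -784/9 ≈ -87.111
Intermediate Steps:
R = 3 (R = -5 + 8 = 3)
v(Y, H) = 16/3 (v(Y, H) = (-4 + 0)²/3 = (⅓)*(-4)² = (⅓)*16 = 16/3)
P(V) = 1/(2*V)
v(-8, (6 + 4)²)*P(R) - 88 = 16*((½)/3)/3 - 88 = 16*((½)*(⅓))/3 - 88 = (16/3)*(⅙) - 88 = 8/9 - 88 = -784/9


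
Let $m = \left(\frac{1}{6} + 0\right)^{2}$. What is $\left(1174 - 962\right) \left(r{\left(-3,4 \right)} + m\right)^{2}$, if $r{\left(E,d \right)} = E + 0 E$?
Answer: $\frac{606797}{324} \approx 1872.8$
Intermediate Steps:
$m = \frac{1}{36}$ ($m = \left(\frac{1}{6} + 0\right)^{2} = \left(\frac{1}{6}\right)^{2} = \frac{1}{36} \approx 0.027778$)
$r{\left(E,d \right)} = E$ ($r{\left(E,d \right)} = E + 0 = E$)
$\left(1174 - 962\right) \left(r{\left(-3,4 \right)} + m\right)^{2} = \left(1174 - 962\right) \left(-3 + \frac{1}{36}\right)^{2} = 212 \left(- \frac{107}{36}\right)^{2} = 212 \cdot \frac{11449}{1296} = \frac{606797}{324}$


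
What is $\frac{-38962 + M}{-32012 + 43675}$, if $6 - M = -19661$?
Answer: $- \frac{19295}{11663} \approx -1.6544$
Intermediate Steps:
$M = 19667$ ($M = 6 - -19661 = 6 + 19661 = 19667$)
$\frac{-38962 + M}{-32012 + 43675} = \frac{-38962 + 19667}{-32012 + 43675} = - \frac{19295}{11663}$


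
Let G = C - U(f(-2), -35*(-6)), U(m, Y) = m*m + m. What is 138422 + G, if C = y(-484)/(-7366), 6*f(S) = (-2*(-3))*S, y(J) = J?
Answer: 509801102/3683 ≈ 1.3842e+5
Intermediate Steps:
f(S) = S (f(S) = ((-2*(-3))*S)/6 = (6*S)/6 = S)
U(m, Y) = m + m² (U(m, Y) = m² + m = m + m²)
C = 242/3683 (C = -484/(-7366) = -484*(-1/7366) = 242/3683 ≈ 0.065707)
G = -7124/3683 (G = 242/3683 - (-2)*(1 - 2) = 242/3683 - (-2)*(-1) = 242/3683 - 1*2 = 242/3683 - 2 = -7124/3683 ≈ -1.9343)
138422 + G = 138422 - 7124/3683 = 509801102/3683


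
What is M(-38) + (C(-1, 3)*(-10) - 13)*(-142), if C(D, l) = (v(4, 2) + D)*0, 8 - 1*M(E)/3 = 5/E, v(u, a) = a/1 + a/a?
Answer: 71075/38 ≈ 1870.4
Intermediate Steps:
v(u, a) = 1 + a (v(u, a) = a*1 + 1 = a + 1 = 1 + a)
M(E) = 24 - 15/E
C(D, l) = 0 (C(D, l) = ((1 + 2) + D)*0 = (3 + D)*0 = 0)
M(-38) + (C(-1, 3)*(-10) - 13)*(-142) = (24 - 15/(-38)) + (0*(-10) - 13)*(-142) = (24 - 15*(-1/38)) + (0 - 13)*(-142) = (24 + 15/38) - 13*(-142) = 927/38 + 1846 = 71075/38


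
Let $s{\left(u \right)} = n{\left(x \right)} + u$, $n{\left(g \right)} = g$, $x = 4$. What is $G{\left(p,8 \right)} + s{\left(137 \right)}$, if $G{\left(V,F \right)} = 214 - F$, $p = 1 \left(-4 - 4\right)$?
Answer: $347$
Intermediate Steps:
$p = -8$ ($p = 1 \left(-8\right) = -8$)
$s{\left(u \right)} = 4 + u$
$G{\left(p,8 \right)} + s{\left(137 \right)} = \left(214 - 8\right) + \left(4 + 137\right) = \left(214 - 8\right) + 141 = 206 + 141 = 347$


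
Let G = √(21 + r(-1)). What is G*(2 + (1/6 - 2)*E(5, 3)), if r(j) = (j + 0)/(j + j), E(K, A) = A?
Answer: -7*√86/4 ≈ -16.229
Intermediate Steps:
r(j) = ½ (r(j) = j/((2*j)) = j*(1/(2*j)) = ½)
G = √86/2 (G = √(21 + ½) = √(43/2) = √86/2 ≈ 4.6368)
G*(2 + (1/6 - 2)*E(5, 3)) = (√86/2)*(2 + (1/6 - 2)*3) = (√86/2)*(2 + (1*(⅙) - 2)*3) = (√86/2)*(2 + (⅙ - 2)*3) = (√86/2)*(2 - 11/6*3) = (√86/2)*(2 - 11/2) = (√86/2)*(-7/2) = -7*√86/4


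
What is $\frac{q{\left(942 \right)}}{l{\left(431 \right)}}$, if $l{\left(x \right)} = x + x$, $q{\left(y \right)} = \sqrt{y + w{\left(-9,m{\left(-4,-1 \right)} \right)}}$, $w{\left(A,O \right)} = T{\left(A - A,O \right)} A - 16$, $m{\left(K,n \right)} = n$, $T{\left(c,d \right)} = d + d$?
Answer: $\frac{2 \sqrt{59}}{431} \approx 0.035643$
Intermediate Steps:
$T{\left(c,d \right)} = 2 d$
$w{\left(A,O \right)} = -16 + 2 A O$ ($w{\left(A,O \right)} = 2 O A - 16 = 2 A O - 16 = -16 + 2 A O$)
$q{\left(y \right)} = \sqrt{2 + y}$ ($q{\left(y \right)} = \sqrt{y - \left(16 + 18 \left(-1\right)\right)} = \sqrt{y + \left(-16 + 18\right)} = \sqrt{y + 2} = \sqrt{2 + y}$)
$l{\left(x \right)} = 2 x$
$\frac{q{\left(942 \right)}}{l{\left(431 \right)}} = \frac{\sqrt{2 + 942}}{2 \cdot 431} = \frac{\sqrt{944}}{862} = 4 \sqrt{59} \cdot \frac{1}{862} = \frac{2 \sqrt{59}}{431}$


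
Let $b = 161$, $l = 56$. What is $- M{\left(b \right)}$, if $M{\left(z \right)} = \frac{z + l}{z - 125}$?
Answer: $- \frac{217}{36} \approx -6.0278$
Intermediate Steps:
$M{\left(z \right)} = \frac{56 + z}{-125 + z}$ ($M{\left(z \right)} = \frac{z + 56}{z - 125} = \frac{56 + z}{z - 125} = \frac{56 + z}{-125 + z}$)
$- M{\left(b \right)} = - \frac{56 + 161}{-125 + 161} = - \frac{217}{36}$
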